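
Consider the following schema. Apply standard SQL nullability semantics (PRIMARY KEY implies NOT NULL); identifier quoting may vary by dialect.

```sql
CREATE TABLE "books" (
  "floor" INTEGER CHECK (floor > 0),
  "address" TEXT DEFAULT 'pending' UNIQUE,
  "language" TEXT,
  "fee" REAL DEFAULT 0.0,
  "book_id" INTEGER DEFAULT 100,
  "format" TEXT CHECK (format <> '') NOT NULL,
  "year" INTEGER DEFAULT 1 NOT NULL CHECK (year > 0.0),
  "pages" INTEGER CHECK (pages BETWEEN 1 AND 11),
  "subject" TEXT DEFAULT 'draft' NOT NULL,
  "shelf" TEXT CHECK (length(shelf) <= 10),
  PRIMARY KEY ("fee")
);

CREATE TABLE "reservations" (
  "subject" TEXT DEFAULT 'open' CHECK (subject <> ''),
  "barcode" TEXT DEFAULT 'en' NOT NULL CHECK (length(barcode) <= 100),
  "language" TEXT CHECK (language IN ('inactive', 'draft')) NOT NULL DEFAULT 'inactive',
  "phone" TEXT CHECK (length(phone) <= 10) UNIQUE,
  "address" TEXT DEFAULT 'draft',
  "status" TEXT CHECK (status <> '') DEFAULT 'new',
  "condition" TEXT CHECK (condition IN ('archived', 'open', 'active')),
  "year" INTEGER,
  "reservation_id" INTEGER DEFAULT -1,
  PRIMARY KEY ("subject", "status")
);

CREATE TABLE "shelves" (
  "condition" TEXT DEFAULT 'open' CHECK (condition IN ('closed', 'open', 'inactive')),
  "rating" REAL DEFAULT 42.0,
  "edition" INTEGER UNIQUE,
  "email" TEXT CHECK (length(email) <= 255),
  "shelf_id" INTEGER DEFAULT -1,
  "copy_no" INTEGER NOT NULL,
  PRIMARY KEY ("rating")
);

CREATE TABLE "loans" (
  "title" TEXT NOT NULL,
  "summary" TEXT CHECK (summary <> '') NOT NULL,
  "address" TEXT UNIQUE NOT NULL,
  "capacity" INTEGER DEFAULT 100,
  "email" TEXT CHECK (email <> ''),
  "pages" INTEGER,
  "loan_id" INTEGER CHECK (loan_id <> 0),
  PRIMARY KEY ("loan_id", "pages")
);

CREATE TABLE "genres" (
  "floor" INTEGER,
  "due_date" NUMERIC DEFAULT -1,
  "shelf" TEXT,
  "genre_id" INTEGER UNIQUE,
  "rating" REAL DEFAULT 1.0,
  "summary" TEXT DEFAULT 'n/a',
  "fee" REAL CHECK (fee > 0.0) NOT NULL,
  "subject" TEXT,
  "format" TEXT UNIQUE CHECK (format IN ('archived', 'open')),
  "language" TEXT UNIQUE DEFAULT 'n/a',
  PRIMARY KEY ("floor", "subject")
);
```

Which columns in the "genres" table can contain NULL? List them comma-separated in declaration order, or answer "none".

- floor: part of the PRIMARY KEY, which implies NOT NULL → not nullable.
- due_date: DEFAULT only fills an omitted column; an explicit NULL is still allowed → nullable.
- shelf: no NOT NULL constraint applies → nullable.
- genre_id: UNIQUE does not imply NOT NULL → nullable.
- rating: DEFAULT only fills an omitted column; an explicit NULL is still allowed → nullable.
- summary: DEFAULT only fills an omitted column; an explicit NULL is still allowed → nullable.
- fee: declared NOT NULL → not nullable.
- subject: part of the PRIMARY KEY, which implies NOT NULL → not nullable.
- format: CHECK does not forbid NULL (a CHECK constraint passes when its expression is NULL) → nullable.
- language: UNIQUE does not imply NOT NULL → nullable.

due_date, shelf, genre_id, rating, summary, format, language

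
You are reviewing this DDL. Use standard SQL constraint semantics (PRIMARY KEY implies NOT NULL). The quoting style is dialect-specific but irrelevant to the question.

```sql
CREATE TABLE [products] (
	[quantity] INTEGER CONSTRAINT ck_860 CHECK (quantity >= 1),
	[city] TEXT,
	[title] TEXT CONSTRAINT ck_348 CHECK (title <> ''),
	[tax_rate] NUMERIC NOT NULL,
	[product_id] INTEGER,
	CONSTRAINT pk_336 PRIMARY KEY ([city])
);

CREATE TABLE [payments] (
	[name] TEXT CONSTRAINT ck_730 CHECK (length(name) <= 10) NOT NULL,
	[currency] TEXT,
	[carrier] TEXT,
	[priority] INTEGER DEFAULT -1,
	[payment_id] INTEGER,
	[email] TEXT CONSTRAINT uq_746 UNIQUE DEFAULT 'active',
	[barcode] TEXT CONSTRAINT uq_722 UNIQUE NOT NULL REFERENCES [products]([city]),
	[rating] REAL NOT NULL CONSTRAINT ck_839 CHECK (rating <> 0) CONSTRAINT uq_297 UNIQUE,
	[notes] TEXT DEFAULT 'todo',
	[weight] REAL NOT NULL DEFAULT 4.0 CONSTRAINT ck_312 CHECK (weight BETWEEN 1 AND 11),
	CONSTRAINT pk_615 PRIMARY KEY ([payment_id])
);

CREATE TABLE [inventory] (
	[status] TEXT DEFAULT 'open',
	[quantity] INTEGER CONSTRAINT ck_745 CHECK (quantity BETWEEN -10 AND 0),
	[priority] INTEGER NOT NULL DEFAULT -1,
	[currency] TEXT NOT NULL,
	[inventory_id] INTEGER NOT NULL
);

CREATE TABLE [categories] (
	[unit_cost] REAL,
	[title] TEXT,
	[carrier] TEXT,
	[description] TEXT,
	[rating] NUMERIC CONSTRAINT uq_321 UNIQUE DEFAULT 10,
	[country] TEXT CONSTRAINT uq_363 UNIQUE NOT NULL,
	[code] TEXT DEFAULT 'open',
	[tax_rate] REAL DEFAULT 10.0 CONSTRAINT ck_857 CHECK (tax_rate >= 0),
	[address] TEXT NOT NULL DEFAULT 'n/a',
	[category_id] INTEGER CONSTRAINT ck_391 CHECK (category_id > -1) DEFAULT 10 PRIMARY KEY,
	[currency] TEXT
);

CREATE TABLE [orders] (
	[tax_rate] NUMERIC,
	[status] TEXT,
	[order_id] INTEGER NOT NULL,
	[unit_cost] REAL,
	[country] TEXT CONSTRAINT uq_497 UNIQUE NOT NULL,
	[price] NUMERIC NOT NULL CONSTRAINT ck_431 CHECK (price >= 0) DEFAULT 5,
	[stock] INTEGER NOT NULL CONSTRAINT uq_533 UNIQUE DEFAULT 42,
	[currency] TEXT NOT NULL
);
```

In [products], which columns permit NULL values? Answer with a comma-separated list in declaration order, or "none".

- quantity: CHECK does not forbid NULL (a CHECK constraint passes when its expression is NULL) → nullable.
- city: part of the PRIMARY KEY, which implies NOT NULL → not nullable.
- title: CHECK does not forbid NULL (a CHECK constraint passes when its expression is NULL) → nullable.
- tax_rate: declared NOT NULL → not nullable.
- product_id: no NOT NULL constraint applies → nullable.

quantity, title, product_id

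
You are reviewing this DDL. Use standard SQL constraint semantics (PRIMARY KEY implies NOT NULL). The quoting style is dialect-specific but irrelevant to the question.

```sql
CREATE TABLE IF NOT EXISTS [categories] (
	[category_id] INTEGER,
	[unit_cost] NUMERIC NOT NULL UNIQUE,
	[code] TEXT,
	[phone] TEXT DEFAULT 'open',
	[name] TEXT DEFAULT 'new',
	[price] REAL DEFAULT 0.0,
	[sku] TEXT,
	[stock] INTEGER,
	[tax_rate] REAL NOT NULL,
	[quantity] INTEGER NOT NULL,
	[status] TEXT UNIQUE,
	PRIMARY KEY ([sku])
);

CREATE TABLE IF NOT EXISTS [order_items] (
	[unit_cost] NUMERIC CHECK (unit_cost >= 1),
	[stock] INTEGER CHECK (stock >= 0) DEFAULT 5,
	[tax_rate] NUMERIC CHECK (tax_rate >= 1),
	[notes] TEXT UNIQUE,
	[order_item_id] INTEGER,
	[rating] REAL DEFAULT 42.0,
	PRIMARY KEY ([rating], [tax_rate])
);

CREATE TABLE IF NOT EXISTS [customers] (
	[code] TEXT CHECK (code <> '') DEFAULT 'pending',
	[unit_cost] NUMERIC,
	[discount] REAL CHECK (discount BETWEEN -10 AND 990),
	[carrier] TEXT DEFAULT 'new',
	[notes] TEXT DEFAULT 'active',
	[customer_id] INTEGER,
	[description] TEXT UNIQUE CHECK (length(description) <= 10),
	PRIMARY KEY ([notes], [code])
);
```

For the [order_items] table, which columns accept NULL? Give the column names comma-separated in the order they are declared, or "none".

- unit_cost: CHECK does not forbid NULL (a CHECK constraint passes when its expression is NULL) → nullable.
- stock: CHECK does not forbid NULL (a CHECK constraint passes when its expression is NULL) → nullable.
- tax_rate: part of the PRIMARY KEY, which implies NOT NULL → not nullable.
- notes: UNIQUE does not imply NOT NULL → nullable.
- order_item_id: no NOT NULL constraint applies → nullable.
- rating: part of the PRIMARY KEY, which implies NOT NULL → not nullable.

unit_cost, stock, notes, order_item_id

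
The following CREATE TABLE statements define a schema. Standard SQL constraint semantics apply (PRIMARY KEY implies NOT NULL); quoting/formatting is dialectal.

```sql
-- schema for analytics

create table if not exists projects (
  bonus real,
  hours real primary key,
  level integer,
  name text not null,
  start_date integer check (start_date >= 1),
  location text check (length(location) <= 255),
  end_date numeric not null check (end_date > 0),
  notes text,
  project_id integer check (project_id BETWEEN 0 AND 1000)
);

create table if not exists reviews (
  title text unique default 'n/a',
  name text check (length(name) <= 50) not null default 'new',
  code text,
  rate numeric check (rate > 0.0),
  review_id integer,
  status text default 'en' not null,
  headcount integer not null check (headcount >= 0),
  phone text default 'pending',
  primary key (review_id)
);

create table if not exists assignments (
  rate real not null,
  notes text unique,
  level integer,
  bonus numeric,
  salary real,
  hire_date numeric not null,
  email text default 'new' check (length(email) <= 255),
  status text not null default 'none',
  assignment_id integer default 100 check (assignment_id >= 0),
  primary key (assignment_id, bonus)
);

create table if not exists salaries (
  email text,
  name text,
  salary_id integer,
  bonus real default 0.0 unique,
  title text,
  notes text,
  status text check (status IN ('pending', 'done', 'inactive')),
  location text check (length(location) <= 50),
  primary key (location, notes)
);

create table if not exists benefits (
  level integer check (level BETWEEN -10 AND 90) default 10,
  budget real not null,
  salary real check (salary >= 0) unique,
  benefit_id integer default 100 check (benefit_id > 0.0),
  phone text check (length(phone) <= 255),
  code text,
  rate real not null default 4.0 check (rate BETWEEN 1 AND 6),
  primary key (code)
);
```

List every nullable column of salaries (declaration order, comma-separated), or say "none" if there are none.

- email: no NOT NULL constraint applies → nullable.
- name: no NOT NULL constraint applies → nullable.
- salary_id: no NOT NULL constraint applies → nullable.
- bonus: UNIQUE does not imply NOT NULL → nullable.
- title: no NOT NULL constraint applies → nullable.
- notes: part of the PRIMARY KEY, which implies NOT NULL → not nullable.
- status: CHECK does not forbid NULL (a CHECK constraint passes when its expression is NULL) → nullable.
- location: part of the PRIMARY KEY, which implies NOT NULL → not nullable.

email, name, salary_id, bonus, title, status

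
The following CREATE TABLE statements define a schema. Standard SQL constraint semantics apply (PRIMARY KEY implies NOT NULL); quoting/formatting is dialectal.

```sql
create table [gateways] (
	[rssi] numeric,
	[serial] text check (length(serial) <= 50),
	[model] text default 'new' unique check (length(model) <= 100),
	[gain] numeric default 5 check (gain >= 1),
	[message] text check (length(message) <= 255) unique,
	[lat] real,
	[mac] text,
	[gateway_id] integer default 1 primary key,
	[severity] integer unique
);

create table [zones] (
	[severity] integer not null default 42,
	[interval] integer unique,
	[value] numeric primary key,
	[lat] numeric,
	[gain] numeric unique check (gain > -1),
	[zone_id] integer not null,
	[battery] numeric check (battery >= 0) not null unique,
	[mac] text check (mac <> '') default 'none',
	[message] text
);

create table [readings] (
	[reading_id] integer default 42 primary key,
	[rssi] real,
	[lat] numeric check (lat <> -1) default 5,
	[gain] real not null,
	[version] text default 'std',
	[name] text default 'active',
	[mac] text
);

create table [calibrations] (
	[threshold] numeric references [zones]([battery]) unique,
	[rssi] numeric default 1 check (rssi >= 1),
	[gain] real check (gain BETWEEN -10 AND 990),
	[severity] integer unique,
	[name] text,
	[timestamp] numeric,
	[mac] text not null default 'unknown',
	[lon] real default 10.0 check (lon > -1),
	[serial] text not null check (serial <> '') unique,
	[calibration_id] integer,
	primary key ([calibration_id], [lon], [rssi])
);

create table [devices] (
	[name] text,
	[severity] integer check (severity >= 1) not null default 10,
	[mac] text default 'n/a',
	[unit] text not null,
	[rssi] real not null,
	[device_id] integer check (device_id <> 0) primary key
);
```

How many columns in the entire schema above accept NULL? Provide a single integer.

25

gateways: 8 nullable (rssi, serial, model, gain, message, lat, mac, severity — PK (gateway_id) and explicit NOT NULL columns excluded).
zones: 5 nullable (interval, lat, gain, mac, message — PK (value) and explicit NOT NULL columns excluded).
readings: 5 nullable (rssi, lat, version, name, mac — PK (reading_id) and explicit NOT NULL columns excluded).
calibrations: 5 nullable (threshold, gain, severity, name, timestamp — PK (calibration_id, lon, rssi) and explicit NOT NULL columns excluded).
devices: 2 nullable (name, mac — PK (device_id) and explicit NOT NULL columns excluded).
Total: 8 + 5 + 5 + 5 + 2 = 25.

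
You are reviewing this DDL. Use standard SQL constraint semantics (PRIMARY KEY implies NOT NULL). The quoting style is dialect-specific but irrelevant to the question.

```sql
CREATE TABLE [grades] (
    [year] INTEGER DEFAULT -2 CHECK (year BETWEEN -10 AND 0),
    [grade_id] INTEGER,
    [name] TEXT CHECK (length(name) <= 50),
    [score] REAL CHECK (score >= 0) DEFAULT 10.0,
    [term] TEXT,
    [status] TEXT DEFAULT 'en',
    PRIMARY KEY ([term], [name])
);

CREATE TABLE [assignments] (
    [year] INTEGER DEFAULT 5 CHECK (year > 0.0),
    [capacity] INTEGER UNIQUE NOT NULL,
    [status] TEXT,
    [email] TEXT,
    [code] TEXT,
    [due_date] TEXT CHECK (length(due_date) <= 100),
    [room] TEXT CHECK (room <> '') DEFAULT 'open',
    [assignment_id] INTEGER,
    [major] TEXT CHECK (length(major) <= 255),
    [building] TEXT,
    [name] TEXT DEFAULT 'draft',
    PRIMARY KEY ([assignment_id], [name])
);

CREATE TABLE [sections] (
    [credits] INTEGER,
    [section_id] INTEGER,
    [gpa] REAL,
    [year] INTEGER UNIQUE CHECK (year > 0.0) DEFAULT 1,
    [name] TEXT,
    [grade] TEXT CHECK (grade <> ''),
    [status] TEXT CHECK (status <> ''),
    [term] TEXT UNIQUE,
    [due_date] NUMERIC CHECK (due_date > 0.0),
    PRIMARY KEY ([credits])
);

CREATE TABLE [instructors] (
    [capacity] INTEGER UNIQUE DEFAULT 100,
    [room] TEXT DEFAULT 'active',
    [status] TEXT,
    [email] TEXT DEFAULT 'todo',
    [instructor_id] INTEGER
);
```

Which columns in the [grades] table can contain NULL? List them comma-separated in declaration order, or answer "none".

year, grade_id, score, status

- year: CHECK does not forbid NULL (a CHECK constraint passes when its expression is NULL) → nullable.
- grade_id: no NOT NULL constraint applies → nullable.
- name: part of the PRIMARY KEY, which implies NOT NULL → not nullable.
- score: CHECK does not forbid NULL (a CHECK constraint passes when its expression is NULL) → nullable.
- term: part of the PRIMARY KEY, which implies NOT NULL → not nullable.
- status: DEFAULT only fills an omitted column; an explicit NULL is still allowed → nullable.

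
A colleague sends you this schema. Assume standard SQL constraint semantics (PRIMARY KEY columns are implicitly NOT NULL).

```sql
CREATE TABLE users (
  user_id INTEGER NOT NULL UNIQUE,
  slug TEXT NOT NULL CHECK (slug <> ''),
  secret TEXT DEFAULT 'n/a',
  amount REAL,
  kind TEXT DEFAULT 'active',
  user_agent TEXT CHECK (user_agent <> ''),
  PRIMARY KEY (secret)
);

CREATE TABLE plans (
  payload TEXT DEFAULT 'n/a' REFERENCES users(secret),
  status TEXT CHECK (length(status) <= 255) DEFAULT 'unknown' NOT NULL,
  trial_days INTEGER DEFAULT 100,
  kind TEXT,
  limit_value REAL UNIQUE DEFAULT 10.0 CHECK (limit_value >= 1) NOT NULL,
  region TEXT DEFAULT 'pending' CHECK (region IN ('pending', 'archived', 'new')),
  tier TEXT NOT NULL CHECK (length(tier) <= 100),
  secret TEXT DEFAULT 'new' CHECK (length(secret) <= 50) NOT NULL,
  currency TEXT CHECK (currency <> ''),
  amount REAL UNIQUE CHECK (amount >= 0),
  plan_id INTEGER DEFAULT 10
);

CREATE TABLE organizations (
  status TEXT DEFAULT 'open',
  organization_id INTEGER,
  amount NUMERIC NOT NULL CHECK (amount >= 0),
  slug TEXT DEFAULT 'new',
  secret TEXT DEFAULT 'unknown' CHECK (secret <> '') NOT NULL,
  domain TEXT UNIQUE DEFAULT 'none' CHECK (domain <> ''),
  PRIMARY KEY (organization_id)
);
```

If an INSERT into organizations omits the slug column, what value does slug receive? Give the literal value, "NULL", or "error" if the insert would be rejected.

'new'

slug has an explicit DEFAULT 'new'.
When the column is omitted from an INSERT, that default is used.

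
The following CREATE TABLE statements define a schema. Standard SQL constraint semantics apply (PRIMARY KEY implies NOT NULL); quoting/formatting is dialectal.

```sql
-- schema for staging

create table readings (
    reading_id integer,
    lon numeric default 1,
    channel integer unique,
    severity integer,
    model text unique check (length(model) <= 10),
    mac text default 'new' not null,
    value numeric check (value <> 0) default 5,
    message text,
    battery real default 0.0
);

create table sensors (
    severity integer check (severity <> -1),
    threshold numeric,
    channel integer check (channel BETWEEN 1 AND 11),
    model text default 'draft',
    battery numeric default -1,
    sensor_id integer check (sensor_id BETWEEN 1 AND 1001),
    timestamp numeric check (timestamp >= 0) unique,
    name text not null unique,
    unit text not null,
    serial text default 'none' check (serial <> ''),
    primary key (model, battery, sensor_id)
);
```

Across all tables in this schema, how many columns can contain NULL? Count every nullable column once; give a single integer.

13

readings: 8 nullable (reading_id, lon, channel, severity, model, value, message, battery — PK none and explicit NOT NULL columns excluded).
sensors: 5 nullable (severity, threshold, channel, timestamp, serial — PK (model, battery, sensor_id) and explicit NOT NULL columns excluded).
Total: 8 + 5 = 13.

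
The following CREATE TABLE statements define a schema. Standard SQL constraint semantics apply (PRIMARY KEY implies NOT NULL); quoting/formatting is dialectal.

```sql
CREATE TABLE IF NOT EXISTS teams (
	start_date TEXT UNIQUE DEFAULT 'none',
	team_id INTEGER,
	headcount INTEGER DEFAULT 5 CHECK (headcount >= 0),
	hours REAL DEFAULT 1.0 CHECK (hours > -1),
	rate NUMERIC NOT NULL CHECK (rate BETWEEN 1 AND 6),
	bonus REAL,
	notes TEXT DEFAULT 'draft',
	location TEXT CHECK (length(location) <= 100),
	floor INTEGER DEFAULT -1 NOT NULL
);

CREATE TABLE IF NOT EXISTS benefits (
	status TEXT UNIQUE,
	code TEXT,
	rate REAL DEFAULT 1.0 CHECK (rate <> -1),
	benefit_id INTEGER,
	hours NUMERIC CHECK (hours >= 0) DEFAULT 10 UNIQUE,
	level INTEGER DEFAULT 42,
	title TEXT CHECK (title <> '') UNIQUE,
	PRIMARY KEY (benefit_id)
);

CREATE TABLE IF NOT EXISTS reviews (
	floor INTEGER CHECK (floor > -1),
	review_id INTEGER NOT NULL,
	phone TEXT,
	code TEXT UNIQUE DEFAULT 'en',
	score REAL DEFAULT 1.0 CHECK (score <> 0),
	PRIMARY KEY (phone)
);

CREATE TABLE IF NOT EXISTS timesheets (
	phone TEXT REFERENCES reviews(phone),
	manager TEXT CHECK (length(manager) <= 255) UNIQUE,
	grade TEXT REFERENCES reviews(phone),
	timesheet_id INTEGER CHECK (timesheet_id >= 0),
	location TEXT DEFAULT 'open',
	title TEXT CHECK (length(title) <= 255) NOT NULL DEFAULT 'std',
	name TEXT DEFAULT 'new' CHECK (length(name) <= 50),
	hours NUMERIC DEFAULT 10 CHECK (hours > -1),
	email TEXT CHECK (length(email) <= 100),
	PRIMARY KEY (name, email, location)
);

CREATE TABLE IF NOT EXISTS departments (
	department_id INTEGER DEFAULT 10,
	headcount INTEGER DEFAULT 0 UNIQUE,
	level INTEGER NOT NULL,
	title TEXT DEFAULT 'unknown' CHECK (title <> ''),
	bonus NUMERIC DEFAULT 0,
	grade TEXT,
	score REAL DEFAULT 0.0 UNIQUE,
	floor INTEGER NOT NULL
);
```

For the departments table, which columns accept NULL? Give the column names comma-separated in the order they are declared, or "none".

department_id, headcount, title, bonus, grade, score

- department_id: DEFAULT only fills an omitted column; an explicit NULL is still allowed → nullable.
- headcount: UNIQUE does not imply NOT NULL → nullable.
- level: declared NOT NULL → not nullable.
- title: CHECK does not forbid NULL (a CHECK constraint passes when its expression is NULL) → nullable.
- bonus: DEFAULT only fills an omitted column; an explicit NULL is still allowed → nullable.
- grade: no NOT NULL constraint applies → nullable.
- score: UNIQUE does not imply NOT NULL → nullable.
- floor: declared NOT NULL → not nullable.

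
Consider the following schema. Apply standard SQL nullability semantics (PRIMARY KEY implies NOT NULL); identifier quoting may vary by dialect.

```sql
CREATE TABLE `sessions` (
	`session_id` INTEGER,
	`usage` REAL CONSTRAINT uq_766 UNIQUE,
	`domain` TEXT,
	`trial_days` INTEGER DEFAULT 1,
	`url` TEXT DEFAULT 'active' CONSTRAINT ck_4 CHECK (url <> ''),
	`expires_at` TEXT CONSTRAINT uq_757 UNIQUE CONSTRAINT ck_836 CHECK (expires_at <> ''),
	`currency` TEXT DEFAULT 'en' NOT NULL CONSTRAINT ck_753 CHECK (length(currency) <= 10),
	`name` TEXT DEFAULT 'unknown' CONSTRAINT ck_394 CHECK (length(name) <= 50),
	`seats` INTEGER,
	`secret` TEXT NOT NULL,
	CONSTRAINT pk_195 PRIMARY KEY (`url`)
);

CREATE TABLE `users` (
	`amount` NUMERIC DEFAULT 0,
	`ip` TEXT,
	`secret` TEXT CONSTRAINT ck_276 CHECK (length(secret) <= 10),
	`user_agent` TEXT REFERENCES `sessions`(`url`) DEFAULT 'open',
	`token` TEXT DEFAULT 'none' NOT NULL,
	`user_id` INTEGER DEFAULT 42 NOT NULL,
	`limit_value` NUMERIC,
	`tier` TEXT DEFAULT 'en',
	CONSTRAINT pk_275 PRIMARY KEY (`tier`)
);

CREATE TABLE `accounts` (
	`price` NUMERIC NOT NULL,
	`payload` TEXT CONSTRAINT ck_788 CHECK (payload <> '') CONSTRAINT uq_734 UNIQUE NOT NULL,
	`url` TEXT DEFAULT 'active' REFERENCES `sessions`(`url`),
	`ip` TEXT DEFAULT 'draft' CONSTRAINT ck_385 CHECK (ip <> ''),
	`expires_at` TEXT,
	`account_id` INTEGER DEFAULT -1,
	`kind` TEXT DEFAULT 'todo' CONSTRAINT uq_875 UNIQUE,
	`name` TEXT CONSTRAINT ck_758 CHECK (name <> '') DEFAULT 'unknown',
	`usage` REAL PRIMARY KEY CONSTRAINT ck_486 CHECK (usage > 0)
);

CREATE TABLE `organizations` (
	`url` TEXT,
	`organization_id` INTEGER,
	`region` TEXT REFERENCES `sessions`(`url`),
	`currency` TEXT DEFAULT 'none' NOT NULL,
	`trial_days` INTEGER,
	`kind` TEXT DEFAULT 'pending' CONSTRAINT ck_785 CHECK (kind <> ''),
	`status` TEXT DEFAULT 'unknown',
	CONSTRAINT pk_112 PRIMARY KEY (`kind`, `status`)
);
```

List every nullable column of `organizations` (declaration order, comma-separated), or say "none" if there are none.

url, organization_id, region, trial_days

- url: no NOT NULL constraint applies → nullable.
- organization_id: no NOT NULL constraint applies → nullable.
- region: a foreign key column may be NULL unless separately constrained → nullable.
- currency: declared NOT NULL → not nullable.
- trial_days: no NOT NULL constraint applies → nullable.
- kind: part of the PRIMARY KEY, which implies NOT NULL → not nullable.
- status: part of the PRIMARY KEY, which implies NOT NULL → not nullable.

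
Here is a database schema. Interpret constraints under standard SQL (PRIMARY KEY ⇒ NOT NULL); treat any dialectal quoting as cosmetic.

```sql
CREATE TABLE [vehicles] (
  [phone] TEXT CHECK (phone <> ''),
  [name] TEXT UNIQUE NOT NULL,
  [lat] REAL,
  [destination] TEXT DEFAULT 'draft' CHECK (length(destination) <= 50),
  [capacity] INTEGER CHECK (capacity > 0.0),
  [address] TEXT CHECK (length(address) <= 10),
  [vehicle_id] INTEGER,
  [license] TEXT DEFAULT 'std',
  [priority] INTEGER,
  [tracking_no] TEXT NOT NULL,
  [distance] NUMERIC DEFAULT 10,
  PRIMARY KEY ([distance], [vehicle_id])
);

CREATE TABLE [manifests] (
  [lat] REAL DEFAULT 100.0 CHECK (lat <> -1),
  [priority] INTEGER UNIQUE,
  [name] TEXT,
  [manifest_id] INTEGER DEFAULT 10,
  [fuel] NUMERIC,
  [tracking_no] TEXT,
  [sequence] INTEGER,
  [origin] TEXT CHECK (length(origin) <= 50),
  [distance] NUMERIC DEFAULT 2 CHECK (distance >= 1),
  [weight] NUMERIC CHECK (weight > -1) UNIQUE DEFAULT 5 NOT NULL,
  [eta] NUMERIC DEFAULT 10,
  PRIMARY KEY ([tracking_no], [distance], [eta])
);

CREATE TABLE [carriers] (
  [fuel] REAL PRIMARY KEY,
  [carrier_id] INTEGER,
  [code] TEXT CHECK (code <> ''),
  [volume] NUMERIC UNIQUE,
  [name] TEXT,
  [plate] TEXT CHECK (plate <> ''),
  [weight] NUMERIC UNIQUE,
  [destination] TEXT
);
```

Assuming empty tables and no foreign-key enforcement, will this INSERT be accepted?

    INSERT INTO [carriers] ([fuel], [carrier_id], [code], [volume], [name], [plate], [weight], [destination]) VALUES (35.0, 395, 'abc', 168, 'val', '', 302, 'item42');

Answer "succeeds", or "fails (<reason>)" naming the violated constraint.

The value '' for plate violates CHECK (plate <> '').

fails (CHECK on plate)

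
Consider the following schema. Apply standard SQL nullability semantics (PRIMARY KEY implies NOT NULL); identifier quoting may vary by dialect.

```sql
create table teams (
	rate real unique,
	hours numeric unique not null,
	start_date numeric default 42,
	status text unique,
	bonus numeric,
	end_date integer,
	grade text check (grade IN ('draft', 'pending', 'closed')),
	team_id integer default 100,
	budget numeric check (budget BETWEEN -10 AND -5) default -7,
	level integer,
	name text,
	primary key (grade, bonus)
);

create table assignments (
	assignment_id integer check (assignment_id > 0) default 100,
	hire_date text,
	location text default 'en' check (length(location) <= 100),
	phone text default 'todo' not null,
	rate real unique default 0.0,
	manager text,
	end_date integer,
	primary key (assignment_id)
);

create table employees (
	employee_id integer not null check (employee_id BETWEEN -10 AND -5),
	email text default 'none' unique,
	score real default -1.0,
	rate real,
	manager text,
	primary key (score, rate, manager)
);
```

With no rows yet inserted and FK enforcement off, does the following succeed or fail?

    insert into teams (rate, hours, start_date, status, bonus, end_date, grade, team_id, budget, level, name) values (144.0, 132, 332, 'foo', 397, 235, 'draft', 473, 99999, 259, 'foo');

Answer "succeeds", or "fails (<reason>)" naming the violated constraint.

The value 99999 for budget violates CHECK (budget BETWEEN -10 AND -5).

fails (CHECK on budget)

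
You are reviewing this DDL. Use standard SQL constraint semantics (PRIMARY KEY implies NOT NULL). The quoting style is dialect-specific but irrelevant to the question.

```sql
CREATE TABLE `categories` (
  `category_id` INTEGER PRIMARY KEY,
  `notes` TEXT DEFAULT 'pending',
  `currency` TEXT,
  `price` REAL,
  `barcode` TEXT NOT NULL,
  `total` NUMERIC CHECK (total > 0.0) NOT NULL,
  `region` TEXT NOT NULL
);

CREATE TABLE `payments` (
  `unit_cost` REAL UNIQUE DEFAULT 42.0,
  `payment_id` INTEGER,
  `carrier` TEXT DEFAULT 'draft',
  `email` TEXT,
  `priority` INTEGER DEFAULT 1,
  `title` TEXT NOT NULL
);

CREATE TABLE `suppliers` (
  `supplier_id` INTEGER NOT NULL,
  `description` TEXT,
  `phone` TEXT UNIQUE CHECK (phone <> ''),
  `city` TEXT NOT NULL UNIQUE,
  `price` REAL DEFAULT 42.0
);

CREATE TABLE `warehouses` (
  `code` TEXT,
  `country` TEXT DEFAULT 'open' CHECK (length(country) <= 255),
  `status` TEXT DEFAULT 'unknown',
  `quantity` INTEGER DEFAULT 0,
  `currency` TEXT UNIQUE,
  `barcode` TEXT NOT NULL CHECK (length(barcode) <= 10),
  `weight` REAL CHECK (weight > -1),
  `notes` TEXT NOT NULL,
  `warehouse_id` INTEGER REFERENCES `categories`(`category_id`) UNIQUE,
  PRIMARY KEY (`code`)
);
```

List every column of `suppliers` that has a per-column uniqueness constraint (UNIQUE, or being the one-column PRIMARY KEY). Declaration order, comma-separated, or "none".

- supplier_id: no UNIQUE or single-column PK constraint.
- description: no UNIQUE or single-column PK constraint.
- phone: declared UNIQUE → unique.
- city: declared UNIQUE → unique.
- price: no UNIQUE or single-column PK constraint.

phone, city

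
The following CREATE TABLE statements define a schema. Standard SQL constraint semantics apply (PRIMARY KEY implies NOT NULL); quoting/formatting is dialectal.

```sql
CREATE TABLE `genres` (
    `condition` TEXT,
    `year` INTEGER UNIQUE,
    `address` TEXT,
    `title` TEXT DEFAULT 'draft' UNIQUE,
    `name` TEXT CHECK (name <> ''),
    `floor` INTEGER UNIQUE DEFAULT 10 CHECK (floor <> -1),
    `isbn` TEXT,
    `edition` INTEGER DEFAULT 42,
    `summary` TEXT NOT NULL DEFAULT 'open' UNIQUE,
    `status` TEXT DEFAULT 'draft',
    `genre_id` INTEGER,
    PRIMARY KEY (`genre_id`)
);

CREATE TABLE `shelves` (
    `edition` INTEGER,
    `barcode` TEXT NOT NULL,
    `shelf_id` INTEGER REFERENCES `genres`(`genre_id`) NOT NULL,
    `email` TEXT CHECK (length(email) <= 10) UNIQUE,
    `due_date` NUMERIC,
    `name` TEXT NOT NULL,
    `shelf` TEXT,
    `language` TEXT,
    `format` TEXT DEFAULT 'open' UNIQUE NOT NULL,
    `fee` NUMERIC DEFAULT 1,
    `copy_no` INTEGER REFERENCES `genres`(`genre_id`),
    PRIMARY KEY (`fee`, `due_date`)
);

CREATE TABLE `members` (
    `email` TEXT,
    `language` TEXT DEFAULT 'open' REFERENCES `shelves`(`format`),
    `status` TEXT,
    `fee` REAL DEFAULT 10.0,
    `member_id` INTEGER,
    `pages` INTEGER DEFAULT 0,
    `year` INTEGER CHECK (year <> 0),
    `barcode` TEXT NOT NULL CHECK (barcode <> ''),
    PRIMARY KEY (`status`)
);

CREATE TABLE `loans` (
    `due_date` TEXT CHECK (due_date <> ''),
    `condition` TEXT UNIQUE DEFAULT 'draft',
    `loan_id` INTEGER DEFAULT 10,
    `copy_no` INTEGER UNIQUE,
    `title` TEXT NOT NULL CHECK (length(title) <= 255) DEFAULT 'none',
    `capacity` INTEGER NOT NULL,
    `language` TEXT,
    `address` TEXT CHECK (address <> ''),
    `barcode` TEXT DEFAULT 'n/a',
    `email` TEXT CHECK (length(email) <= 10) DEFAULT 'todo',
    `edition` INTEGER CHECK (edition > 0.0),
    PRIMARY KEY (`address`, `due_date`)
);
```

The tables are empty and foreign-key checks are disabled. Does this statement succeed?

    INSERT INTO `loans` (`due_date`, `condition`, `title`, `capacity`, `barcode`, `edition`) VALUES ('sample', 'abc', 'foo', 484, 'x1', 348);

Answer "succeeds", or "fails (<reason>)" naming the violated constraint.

address is omitted from the column list and has no DEFAULT, so it would receive NULL.
But address is part of the PRIMARY KEY (implied NOT NULL).

fails (NOT NULL on address)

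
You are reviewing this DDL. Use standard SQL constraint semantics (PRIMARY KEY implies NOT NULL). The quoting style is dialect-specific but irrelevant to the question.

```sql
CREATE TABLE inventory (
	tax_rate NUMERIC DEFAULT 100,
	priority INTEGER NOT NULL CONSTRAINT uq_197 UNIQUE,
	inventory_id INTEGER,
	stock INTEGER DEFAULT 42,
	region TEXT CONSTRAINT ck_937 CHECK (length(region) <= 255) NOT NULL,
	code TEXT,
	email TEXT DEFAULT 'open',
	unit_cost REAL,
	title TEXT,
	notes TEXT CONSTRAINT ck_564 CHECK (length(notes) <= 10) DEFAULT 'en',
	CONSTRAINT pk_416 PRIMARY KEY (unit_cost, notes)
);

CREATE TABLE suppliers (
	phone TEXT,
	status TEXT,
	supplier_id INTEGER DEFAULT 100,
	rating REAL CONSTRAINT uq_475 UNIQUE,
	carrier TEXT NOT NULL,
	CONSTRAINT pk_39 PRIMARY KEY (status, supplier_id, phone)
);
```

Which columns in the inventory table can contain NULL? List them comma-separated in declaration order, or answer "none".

- tax_rate: DEFAULT only fills an omitted column; an explicit NULL is still allowed → nullable.
- priority: declared NOT NULL → not nullable.
- inventory_id: no NOT NULL constraint applies → nullable.
- stock: DEFAULT only fills an omitted column; an explicit NULL is still allowed → nullable.
- region: declared NOT NULL → not nullable.
- code: no NOT NULL constraint applies → nullable.
- email: DEFAULT only fills an omitted column; an explicit NULL is still allowed → nullable.
- unit_cost: part of the PRIMARY KEY, which implies NOT NULL → not nullable.
- title: no NOT NULL constraint applies → nullable.
- notes: part of the PRIMARY KEY, which implies NOT NULL → not nullable.

tax_rate, inventory_id, stock, code, email, title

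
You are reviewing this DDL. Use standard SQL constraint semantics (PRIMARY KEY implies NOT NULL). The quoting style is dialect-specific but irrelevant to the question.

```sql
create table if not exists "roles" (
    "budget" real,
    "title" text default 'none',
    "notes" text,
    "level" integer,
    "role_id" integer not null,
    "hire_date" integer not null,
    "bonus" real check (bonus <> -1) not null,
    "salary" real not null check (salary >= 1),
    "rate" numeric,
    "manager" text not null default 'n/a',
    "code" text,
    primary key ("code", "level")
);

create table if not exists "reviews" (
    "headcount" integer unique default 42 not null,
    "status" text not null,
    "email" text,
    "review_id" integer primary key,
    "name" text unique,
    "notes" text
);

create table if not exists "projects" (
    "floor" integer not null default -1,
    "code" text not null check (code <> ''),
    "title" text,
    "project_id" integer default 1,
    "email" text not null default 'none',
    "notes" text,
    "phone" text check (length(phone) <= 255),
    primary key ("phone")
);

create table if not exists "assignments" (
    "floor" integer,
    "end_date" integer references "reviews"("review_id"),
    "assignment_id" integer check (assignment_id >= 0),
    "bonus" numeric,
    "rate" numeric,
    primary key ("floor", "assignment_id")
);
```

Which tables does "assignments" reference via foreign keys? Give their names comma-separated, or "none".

- end_date REFERENCES reviews(review_id).

reviews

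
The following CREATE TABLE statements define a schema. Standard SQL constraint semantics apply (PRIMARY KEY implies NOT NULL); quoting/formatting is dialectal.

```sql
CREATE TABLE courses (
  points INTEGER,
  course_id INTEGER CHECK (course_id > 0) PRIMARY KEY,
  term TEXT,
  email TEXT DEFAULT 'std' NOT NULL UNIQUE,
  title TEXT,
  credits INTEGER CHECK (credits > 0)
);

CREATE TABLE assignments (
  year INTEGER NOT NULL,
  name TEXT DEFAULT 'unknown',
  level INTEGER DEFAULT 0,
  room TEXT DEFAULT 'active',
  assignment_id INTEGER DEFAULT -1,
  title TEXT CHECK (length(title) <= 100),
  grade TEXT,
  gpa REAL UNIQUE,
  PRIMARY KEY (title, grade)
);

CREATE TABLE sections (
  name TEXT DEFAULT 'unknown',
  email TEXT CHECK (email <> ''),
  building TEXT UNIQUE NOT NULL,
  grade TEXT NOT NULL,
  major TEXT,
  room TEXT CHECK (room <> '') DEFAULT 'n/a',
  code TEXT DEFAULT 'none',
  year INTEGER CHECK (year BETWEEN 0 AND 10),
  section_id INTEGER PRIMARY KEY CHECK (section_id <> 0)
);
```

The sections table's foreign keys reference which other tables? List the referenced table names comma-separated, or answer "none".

No column in sections has a REFERENCES clause.

none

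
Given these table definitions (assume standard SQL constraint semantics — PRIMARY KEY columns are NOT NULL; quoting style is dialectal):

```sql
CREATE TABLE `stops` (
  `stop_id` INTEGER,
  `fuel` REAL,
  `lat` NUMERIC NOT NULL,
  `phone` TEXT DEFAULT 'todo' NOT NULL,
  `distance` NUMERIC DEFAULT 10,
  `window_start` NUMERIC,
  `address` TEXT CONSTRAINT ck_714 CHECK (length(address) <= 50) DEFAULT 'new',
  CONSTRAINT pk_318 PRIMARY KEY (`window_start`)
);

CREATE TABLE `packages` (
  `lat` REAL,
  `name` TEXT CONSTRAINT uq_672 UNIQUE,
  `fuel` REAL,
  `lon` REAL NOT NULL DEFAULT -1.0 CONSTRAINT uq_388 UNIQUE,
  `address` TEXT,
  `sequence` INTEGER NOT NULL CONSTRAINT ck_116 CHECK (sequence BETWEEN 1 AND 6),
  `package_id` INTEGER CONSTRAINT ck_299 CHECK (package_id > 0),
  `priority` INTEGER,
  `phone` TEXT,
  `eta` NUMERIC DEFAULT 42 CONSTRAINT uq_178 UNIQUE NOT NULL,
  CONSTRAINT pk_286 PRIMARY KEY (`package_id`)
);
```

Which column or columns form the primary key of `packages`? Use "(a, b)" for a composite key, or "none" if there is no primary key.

package_id

package_id is declared PRIMARY KEY as a table-level PRIMARY KEY clause.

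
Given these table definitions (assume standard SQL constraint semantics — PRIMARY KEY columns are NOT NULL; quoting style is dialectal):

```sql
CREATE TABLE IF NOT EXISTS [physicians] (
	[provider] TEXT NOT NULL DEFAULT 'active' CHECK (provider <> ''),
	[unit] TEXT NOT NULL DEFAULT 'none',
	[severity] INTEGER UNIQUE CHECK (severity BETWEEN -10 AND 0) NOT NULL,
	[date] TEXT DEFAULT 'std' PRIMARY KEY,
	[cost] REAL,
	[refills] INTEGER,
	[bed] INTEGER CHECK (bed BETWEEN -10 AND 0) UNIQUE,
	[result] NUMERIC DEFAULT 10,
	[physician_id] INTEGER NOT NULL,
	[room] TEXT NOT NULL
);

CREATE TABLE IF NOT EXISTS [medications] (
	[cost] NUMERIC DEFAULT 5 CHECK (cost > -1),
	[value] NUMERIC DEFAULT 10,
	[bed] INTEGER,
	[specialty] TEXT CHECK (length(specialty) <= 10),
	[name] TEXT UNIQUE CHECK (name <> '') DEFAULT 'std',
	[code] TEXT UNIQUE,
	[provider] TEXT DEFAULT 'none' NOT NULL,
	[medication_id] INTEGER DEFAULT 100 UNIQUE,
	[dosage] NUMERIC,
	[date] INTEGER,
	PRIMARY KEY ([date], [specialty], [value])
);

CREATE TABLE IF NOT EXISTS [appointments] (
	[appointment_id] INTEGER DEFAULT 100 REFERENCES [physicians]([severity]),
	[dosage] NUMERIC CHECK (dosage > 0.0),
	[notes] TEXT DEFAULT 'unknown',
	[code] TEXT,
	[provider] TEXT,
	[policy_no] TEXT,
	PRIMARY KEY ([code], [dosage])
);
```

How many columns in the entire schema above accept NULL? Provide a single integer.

physicians: 4 nullable (cost, refills, bed, result — PK (date) and explicit NOT NULL columns excluded).
medications: 6 nullable (cost, bed, name, code, medication_id, dosage — PK (date, specialty, value) and explicit NOT NULL columns excluded).
appointments: 4 nullable (appointment_id, notes, provider, policy_no — PK (code, dosage) and explicit NOT NULL columns excluded).
Total: 4 + 6 + 4 = 14.

14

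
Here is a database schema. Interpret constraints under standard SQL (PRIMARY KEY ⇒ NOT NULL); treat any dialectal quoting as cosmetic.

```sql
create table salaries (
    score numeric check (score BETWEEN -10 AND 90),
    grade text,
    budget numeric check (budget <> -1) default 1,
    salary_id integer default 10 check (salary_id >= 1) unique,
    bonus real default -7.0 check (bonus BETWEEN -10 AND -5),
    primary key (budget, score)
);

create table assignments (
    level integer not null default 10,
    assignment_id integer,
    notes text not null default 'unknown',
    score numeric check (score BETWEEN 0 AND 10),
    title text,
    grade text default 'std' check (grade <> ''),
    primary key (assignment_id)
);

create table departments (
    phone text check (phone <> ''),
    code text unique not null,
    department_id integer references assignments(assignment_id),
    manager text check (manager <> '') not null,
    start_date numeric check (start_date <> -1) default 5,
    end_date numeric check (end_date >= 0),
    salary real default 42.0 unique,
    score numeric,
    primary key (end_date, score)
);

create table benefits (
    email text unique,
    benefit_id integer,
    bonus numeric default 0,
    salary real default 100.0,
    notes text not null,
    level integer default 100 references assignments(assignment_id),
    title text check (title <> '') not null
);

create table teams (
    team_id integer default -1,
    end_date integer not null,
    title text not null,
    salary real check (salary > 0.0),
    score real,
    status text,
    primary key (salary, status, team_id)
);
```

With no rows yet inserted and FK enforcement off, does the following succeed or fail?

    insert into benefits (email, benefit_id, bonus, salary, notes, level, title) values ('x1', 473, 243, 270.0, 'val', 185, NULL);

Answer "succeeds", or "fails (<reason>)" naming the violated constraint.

fails (NOT NULL on title)

title is explicitly set to NULL, but title is declared NOT NULL.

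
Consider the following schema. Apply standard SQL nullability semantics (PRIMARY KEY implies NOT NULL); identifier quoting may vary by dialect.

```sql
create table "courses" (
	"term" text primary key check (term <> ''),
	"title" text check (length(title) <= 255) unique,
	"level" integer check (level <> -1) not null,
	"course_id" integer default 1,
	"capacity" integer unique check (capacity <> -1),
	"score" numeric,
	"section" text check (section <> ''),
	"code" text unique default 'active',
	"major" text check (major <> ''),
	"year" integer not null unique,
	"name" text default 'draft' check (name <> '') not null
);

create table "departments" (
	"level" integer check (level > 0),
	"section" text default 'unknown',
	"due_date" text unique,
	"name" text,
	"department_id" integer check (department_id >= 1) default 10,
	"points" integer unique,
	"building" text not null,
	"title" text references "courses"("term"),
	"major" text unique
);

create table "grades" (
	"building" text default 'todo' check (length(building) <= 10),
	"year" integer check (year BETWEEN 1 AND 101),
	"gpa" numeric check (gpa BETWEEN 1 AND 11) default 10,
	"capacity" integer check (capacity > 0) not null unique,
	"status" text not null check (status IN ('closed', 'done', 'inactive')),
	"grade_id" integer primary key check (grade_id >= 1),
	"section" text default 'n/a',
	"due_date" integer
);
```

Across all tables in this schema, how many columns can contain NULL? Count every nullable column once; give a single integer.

20

courses: 7 nullable (title, course_id, capacity, score, section, code, major — PK (term) and explicit NOT NULL columns excluded).
departments: 8 nullable (level, section, due_date, name, department_id, points, title, major — PK none and explicit NOT NULL columns excluded).
grades: 5 nullable (building, year, gpa, section, due_date — PK (grade_id) and explicit NOT NULL columns excluded).
Total: 7 + 8 + 5 = 20.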